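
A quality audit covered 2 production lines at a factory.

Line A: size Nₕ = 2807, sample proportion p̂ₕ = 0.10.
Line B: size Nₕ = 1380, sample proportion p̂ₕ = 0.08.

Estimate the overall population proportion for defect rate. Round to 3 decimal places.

0.093

Wₕ = Nₕ/N with N = 4187: 0.6704, 0.3296.
p̂_st = 0.6704·0.10 + 0.3296·0.08 ≈ 0.09341... → 0.093.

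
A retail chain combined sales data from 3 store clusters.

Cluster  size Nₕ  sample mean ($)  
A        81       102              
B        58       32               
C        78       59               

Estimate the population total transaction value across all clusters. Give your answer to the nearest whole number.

A: 81·102 = 8262
B: 58·32 = 1856
C: 78·59 = 4602
τ̂ = Σ Nₕx̄ₕ = 14720.

14720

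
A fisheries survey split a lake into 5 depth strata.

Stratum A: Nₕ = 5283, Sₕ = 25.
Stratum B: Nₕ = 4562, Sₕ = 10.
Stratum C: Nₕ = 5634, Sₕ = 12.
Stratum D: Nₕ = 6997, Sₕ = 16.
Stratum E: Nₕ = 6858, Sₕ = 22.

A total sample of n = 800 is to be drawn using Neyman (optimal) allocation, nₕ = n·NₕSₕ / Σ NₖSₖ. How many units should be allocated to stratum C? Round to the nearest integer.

106

Σ NₕSₕ = 5283·25 + 4562·10 + 5634·12 + 6997·16 + 6858·22 = 508131.
Share for C: 67608/508131 = 0.13305.
n_C = 800 × 0.13305 = 106.442... → 106.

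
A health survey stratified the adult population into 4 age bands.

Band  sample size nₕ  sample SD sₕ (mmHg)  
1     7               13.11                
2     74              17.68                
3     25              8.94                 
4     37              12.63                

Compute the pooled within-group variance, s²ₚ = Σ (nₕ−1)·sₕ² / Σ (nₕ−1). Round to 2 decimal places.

226.69

Degrees of freedom: 6 + 73 + 24 + 36 = 139.
Σ(nₕ−1)sₕ² = 6·171.8721 + 73·312.5824 + 24·79.9236 + 36·159.5169 = 31510.5226.
s²ₚ = 31510.5226 / 139 = 226.6944... → 226.69.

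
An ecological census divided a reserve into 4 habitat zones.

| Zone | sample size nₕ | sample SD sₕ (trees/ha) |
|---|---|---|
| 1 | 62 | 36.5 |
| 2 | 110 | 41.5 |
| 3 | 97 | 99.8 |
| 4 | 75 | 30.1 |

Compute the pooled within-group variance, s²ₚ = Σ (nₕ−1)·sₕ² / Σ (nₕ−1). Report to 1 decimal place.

3800.6

Degrees of freedom: 61 + 109 + 96 + 74 = 340.
Σ(nₕ−1)sₕ² = 61·1332.25 + 109·1722.25 + 96·9960.04 + 74·906.01 = 1292201.08.
s²ₚ = 1292201.08 / 340 = 3800.591... → 3800.6.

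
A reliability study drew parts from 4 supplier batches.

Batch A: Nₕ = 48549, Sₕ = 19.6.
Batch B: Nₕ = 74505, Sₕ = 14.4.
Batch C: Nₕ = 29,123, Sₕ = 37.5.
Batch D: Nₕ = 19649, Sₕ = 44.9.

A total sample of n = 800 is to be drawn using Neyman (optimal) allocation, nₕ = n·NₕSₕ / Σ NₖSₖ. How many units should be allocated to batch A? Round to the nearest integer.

A: NₕSₕ = 48549·19.6 = 951560.4
B: NₕSₕ = 74505·14.4 = 1072872
C: NₕSₕ = 29123·37.5 = 1092112.5
D: NₕSₕ = 19649·44.9 = 882240.1
Σ NₕSₕ = 3998785.
n_A = 800·951560.4/3998785 = 190.370... → 190.

190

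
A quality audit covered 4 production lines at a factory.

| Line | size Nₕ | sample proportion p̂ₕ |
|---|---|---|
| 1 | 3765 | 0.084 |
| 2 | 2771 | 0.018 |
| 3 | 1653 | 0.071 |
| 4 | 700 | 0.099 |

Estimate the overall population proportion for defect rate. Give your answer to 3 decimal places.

N = 3765 + 2771 + 1653 + 700 = 8889.
Overall proportion = Σ (Nₕ/N)·p̂ₕ.
Σ Nₕp̂ₕ = 316.26 + 49.878 + 117.363 + 69.3 = 552.801.
552.801 / 8889 = 0.06219... → 0.062.

0.062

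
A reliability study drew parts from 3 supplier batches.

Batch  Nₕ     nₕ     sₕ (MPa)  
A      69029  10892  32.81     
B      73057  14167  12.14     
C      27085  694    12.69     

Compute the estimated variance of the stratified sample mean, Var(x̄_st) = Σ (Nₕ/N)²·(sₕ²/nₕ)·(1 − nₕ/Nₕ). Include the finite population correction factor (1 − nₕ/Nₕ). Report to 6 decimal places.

N = 169171; Wₕ = Nₕ/N.
batch A: (69029/169171)²·32.81²/10892·(1 − 10892/69029) = 0.013859169
batch B: (73057/169171)²·12.14²/14167·(1 − 14167/73057) = 0.001563907
batch C: (27085/169171)²·12.69²/694·(1 − 694/27085) = 0.005795576
Sum = 0.021218653 → 0.021219.

0.021219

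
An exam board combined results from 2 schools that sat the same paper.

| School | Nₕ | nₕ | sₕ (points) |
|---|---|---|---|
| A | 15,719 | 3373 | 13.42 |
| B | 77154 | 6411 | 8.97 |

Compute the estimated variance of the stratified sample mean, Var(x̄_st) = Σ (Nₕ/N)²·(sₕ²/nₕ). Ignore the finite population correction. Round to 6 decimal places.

0.010191

N = 92873; Wₕ = Nₕ/N.
school A: (15719/92873)²·13.42²/3373 = 0.001529536
school B: (77154/92873)²·8.97²/6411 = 0.008661579
Sum = 0.010191114 → 0.010191.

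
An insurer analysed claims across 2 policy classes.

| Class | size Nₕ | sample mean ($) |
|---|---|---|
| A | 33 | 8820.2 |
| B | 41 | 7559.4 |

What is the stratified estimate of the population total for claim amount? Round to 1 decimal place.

Estimate total by summing Nₕ·x̄ₕ over strata.
33·8820.2 + 41·7559.4 = 291066.6 + 309935.4 = 601002.0.

601002.0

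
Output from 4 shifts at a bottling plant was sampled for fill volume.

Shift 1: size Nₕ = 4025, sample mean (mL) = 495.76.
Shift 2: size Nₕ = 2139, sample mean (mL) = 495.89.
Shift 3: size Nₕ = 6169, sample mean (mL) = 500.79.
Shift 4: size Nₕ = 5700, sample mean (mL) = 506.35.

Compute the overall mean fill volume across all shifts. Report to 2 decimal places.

500.84

N = 18033; weights Wₕ = Nₕ/N = (0.2232, 0.1186, 0.3421, 0.3161).
x̄_st = Σ Wₕ·x̄ₕ = 0.2232·495.76 + 0.1186·495.89 + 0.3421·500.79 + 0.3161·506.35 ≈ 500.8435...
→ 500.84.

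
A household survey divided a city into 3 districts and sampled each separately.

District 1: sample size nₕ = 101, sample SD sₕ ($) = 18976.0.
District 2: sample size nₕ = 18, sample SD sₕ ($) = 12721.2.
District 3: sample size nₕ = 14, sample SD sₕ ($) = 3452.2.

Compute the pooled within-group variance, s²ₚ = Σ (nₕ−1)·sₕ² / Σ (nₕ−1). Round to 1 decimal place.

Degrees of freedom: 100 + 17 + 13 = 130.
Σ(nₕ−1)sₕ² = 100·360088576 + 17·161828929.44 + 13·11917684.84 = 38914879303.4.
s²ₚ = 38914879303.4 / 130 = 299345225.411... → 299345225.4.

299345225.4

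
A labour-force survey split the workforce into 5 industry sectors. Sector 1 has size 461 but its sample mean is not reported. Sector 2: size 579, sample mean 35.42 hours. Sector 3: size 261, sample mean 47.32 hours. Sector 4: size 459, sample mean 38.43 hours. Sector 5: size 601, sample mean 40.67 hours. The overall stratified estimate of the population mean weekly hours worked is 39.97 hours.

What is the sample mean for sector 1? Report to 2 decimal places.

N = 461 + 579 + 261 + 459 + 601 = 2361.
Overall total = μ·N = 39.97·2361 = 94369.17.
Subtract the known strata: 579·35.42 + 261·47.32 + 459·38.43 + 601·40.67 = 74940.74.
Remaining total for sector 1: 94369.17 − 74940.74 = 19428.43.
Divide by its size: 19428.43 / 461 = 42.1441... → 42.14.

42.14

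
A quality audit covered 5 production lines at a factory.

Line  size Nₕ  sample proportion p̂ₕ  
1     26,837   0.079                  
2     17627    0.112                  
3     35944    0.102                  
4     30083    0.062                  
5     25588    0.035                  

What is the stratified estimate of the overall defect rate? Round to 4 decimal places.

Wₕ = Nₕ/N with N = 136079: 0.1972, 0.1295, 0.2641, 0.2211, 0.1880.
p̂_st = 0.1972·0.079 + 0.1295·0.112 + 0.2641·0.102 + 0.2211·0.062 + 0.1880·0.035 ≈ 0.077318... → 0.0773.

0.0773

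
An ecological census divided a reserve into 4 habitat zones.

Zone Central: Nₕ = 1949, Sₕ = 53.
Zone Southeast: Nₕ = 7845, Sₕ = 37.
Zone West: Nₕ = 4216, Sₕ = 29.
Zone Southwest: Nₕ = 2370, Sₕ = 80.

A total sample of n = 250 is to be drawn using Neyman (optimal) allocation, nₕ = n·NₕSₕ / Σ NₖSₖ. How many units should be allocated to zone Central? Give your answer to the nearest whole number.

Central: NₕSₕ = 1949·53 = 103297
Southeast: NₕSₕ = 7845·37 = 290265
West: NₕSₕ = 4216·29 = 122264
Southwest: NₕSₕ = 2370·80 = 189600
Σ NₕSₕ = 705426.
n_Central = 250·103297/705426 = 36.608... → 37.

37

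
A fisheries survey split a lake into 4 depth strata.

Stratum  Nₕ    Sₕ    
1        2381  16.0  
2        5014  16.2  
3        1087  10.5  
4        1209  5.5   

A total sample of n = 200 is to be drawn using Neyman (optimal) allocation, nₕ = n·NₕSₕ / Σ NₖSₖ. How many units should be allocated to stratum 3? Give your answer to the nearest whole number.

17

Σ NₕSₕ = 2381·16.0 + 5014·16.2 + 1087·10.5 + 1209·5.5 = 137385.8.
Share for 3: 11413.5/137385.8 = 0.08308.
n_3 = 200 × 0.08308 = 16.615... → 17.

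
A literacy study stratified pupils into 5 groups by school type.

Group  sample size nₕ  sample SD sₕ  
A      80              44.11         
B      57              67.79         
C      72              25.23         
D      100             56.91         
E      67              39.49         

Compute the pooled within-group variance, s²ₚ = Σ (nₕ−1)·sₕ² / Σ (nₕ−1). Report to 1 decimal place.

2371.5

Degrees of freedom: 79 + 56 + 71 + 99 + 66 = 371.
Σ(nₕ−1)sₕ² = 79·1945.6921 + 56·4595.4841 + 71·636.5529 + 99·3238.7481 + 66·1559.4601 = 879812.4699.
s²ₚ = 879812.4699 / 371 = 2371.462... → 2371.5.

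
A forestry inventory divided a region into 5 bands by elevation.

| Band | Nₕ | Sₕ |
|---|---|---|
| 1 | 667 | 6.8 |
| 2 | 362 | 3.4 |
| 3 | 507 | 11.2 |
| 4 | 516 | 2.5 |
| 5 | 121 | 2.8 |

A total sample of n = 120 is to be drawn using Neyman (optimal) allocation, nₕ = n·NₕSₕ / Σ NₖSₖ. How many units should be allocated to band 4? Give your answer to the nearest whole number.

Σ NₕSₕ = 667·6.8 + 362·3.4 + 507·11.2 + 516·2.5 + 121·2.8 = 13073.6.
Share for 4: 1290/13073.6 = 0.09867.
n_4 = 120 × 0.09867 = 11.841... → 12.

12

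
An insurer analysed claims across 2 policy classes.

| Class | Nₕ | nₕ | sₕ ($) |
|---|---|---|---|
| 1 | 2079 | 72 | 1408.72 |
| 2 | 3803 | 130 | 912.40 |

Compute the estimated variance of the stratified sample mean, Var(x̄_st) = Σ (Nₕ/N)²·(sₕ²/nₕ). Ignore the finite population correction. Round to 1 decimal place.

N = 5882. Term for each stratum: Wₕ²sₕ²/nₕ.
Var(x̄_st) = 3443.3075 + 2676.8856 = 6120.1931 → 6120.2.

6120.2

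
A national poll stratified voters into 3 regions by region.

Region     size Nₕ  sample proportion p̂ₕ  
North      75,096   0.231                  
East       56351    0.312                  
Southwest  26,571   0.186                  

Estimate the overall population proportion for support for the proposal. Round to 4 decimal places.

0.2523

Wₕ = Nₕ/N with N = 158018: 0.4752, 0.3566, 0.1682.
p̂_st = 0.4752·0.231 + 0.3566·0.312 + 0.1682·0.186 ≈ 0.252319... → 0.2523.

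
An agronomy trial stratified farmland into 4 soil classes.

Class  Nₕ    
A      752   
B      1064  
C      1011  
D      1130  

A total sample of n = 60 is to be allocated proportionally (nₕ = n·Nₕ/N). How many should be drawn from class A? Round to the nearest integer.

11

Share of class A = 752/3957 = 0.19004.
Allocate 60 × 0.19004 = 11.403... → 11.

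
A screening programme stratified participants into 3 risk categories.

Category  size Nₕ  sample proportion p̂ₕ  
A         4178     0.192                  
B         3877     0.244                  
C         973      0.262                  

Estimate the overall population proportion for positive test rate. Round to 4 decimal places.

Wₕ = Nₕ/N with N = 9028: 0.4628, 0.4294, 0.1078.
p̂_st = 0.4628·0.192 + 0.4294·0.244 + 0.1078·0.262 ≈ 0.221875... → 0.2219.

0.2219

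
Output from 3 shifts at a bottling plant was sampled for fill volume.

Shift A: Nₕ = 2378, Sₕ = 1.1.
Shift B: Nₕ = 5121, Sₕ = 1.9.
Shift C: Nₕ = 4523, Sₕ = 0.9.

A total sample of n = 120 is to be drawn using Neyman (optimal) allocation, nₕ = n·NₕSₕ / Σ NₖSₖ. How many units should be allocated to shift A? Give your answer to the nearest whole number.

19

A: NₕSₕ = 2378·1.1 = 2615.8
B: NₕSₕ = 5121·1.9 = 9729.9
C: NₕSₕ = 4523·0.9 = 4070.7
Σ NₕSₕ = 16416.4.
n_A = 120·2615.8/16416.4 = 19.121... → 19.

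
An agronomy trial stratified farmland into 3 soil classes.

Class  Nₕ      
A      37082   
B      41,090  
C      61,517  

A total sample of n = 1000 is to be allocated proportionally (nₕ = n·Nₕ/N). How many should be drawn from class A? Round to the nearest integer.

265

Share of class A = 37082/139689 = 0.26546.
Allocate 1000 × 0.26546 = 265.461... → 265.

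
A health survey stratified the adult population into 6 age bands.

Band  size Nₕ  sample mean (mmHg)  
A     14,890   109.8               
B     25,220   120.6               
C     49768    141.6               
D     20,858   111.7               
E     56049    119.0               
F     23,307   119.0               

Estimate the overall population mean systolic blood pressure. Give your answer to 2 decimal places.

N = 190092; weights Wₕ = Nₕ/N = (0.0783, 0.1327, 0.2618, 0.1097, 0.2949, 0.1226).
x̄_st = Σ Wₕ·x̄ₕ = 0.0783·109.8 + 0.1327·120.6 + 0.2618·141.6 + 0.1097·111.7 + 0.2949·119.0 + 0.1226·119.0 ≈ 123.6075...
→ 123.61.

123.61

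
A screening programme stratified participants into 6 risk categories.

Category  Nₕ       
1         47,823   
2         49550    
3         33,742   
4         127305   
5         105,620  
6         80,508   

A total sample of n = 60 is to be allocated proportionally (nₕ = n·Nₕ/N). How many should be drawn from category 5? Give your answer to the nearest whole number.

Share of category 5 = 105620/444548 = 0.23759.
Allocate 60 × 0.23759 = 14.255... → 14.

14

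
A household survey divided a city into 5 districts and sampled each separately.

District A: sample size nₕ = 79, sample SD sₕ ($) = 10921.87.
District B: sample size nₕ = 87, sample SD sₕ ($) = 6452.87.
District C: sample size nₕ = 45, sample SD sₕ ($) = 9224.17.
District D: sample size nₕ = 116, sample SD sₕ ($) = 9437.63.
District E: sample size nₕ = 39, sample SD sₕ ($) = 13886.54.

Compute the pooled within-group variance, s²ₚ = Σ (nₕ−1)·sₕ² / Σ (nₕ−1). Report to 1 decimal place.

Degrees of freedom: 78 + 86 + 44 + 115 + 38 = 361.
Σ(nₕ−1)sₕ² = 78·119287244.2969 + 86·41639531.2369 + 44·85085312.1889 + 115·89068860.0169 + 38·192835993.1716 = 34199845120.3075.
s²ₚ = 34199845120.3075 / 361 = 94736413.076... → 94736413.1.

94736413.1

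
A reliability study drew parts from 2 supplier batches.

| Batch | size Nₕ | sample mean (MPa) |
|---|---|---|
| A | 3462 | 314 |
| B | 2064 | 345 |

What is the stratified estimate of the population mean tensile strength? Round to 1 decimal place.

325.6

x̄_st = (Σ Nₕx̄ₕ) / (Σ Nₕ) = (3462·314 + 2064·345) / 5526
= 1799148 / 5526 = 325.579... → 325.6.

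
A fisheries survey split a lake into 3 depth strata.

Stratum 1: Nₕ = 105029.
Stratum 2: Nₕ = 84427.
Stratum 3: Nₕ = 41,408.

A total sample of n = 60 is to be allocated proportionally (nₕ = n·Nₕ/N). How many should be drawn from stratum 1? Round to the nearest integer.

27

N = 105029 + 84427 + 41408 = 230864.
n_1 = 60·105029/230864 = 27.296... → 27.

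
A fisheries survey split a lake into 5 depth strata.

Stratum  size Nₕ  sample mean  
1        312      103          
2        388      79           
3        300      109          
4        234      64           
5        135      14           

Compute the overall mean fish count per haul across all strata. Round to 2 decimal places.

82.07

N = 1369; weights Wₕ = Nₕ/N = (0.2279, 0.2834, 0.2191, 0.1709, 0.0986).
x̄_st = Σ Wₕ·x̄ₕ = 0.2279·103 + 0.2834·79 + 0.2191·109 + 0.1709·64 + 0.0986·14 ≈ 82.0701...
→ 82.07.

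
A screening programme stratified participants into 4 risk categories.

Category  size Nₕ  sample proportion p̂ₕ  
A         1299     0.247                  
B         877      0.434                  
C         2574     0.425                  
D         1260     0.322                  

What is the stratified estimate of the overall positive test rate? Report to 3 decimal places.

N = 1299 + 877 + 2574 + 1260 = 6010.
Overall proportion = Σ (Nₕ/N)·p̂ₕ.
Σ Nₕp̂ₕ = 320.853 + 380.618 + 1093.95 + 405.72 = 2201.141.
2201.141 / 6010 = 0.36625... → 0.366.

0.366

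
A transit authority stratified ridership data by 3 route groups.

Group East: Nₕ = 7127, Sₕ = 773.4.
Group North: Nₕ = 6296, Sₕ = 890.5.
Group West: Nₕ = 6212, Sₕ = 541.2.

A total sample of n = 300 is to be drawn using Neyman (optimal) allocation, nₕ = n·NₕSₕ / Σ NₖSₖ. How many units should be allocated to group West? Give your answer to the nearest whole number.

East: NₕSₕ = 7127·773.4 = 5512021.8
North: NₕSₕ = 6296·890.5 = 5606588
West: NₕSₕ = 6212·541.2 = 3361934.4
Σ NₕSₕ = 14480544.2.
n_West = 300·3361934.4/14480544.2 = 69.651... → 70.

70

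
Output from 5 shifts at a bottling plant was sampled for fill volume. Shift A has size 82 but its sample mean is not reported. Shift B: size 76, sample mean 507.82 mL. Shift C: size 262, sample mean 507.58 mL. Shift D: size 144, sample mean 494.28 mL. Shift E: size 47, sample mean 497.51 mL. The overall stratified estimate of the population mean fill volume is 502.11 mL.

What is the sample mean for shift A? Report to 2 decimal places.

Σ Nₕx̄ₕ = N·μ, so 82·x̄_A = 611·502.11 − (76·507.82 + 262·507.58 + 144·494.28 + 47·497.51).
= 306789.21 − 266139.57 = 40649.64.
x̄_A = 40649.64 / 82 = 495.7273... → 495.73.

495.73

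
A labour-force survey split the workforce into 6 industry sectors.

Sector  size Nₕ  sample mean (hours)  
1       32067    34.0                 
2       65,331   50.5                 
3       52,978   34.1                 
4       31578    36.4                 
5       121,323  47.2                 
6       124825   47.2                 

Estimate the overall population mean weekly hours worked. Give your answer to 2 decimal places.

N = 428102; weights Wₕ = Nₕ/N = (0.0749, 0.1526, 0.1238, 0.0738, 0.2834, 0.2916).
x̄_st = Σ Wₕ·x̄ₕ = 0.0749·34.0 + 0.1526·50.5 + 0.1238·34.1 + 0.0738·36.4 + 0.2834·47.2 + 0.2916·47.2 ≈ 44.2971...
→ 44.30.

44.30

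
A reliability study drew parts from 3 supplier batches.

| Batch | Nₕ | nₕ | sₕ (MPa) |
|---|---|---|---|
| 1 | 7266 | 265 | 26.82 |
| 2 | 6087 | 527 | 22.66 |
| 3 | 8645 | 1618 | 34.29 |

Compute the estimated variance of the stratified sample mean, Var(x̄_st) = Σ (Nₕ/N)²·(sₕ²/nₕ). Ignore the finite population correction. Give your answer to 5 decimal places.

0.48297

N = 21998. Term for each stratum: Wₕ²sₕ²/nₕ.
Var(x̄_st) = 0.29613931 + 0.07460182 + 0.11223287 = 0.48297400 → 0.48297.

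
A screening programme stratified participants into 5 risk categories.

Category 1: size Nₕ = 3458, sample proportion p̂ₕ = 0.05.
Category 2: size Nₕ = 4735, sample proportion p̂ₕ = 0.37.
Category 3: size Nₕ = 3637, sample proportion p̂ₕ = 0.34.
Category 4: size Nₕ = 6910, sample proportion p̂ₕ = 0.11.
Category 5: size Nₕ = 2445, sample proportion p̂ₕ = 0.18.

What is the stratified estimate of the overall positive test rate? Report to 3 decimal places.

N = 3458 + 4735 + 3637 + 6910 + 2445 = 21185.
Overall proportion = Σ (Nₕ/N)·p̂ₕ.
Σ Nₕp̂ₕ = 172.9 + 1751.95 + 1236.58 + 760.1 + 440.1 = 4361.63.
4361.63 / 21185 = 0.20588... → 0.206.

0.206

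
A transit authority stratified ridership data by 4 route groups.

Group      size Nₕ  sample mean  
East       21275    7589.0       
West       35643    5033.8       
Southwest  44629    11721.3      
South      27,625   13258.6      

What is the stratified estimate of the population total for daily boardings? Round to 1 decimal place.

1230254431.1

Population total = Σ Nₕ·x̄ₕ (each stratum's size times its mean).
21275·7589.0 + 35643·5033.8 + 44629·11721.3 + 27625·13258.6 = 161455975 + 179419733.4 + 523109897.7 + 366268825 = 1230254431.1.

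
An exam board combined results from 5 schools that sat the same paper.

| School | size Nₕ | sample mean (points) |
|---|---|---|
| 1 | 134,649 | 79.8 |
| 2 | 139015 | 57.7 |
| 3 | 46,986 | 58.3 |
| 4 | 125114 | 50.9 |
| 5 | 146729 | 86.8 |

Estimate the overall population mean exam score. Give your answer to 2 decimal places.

68.54

x̄_st = (Σ Nₕx̄ₕ) / (Σ Nₕ) = (134649·79.8 + 139015·57.7 + 46986·58.3 + 125114·50.9 + 146729·86.8) / 592493
= 40609819.3 / 592493 = 68.5406... → 68.54.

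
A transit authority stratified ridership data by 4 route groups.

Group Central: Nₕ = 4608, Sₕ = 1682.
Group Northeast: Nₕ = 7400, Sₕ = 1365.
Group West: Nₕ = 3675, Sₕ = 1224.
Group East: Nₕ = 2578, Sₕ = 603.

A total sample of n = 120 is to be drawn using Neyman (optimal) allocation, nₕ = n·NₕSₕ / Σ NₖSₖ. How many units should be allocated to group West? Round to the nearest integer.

23

Central: NₕSₕ = 4608·1682 = 7750656
Northeast: NₕSₕ = 7400·1365 = 10101000
West: NₕSₕ = 3675·1224 = 4498200
East: NₕSₕ = 2578·603 = 1554534
Σ NₕSₕ = 23904390.
n_West = 120·4498200/23904390 = 22.581... → 23.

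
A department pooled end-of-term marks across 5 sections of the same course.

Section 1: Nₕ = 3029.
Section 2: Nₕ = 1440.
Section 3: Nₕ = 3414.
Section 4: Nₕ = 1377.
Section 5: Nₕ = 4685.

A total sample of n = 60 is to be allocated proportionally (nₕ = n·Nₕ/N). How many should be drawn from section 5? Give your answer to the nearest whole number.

N = 3029 + 1440 + 3414 + 1377 + 4685 = 13945.
n_5 = 60·4685/13945 = 20.158... → 20.

20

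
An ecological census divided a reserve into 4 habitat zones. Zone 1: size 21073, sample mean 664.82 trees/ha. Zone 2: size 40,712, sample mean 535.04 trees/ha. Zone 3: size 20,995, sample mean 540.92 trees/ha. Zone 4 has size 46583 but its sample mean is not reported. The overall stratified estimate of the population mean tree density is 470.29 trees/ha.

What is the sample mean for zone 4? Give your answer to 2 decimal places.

293.87

Σ Nₕx̄ₕ = N·μ, so 46583·x̄_4 = 129363·470.29 − (21073·664.82 + 40712·535.04 + 20995·540.92).
= 60838125.27 − 47148915.74 = 13689209.53.
x̄_4 = 13689209.53 / 46583 = 293.8671... → 293.87.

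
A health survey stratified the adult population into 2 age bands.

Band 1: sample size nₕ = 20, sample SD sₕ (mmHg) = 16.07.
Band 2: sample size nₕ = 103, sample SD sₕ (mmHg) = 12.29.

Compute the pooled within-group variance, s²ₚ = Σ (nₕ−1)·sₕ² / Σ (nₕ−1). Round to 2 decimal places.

1: (20−1)·16.07² = 19·258.2449 = 4906.6531
2: (103−1)·12.29² = 102·151.0441 = 15406.4982
Numerator = 20313.1513; denominator = Σ(nₕ−1) = 121.
s²ₚ = 20313.1513/121 = 167.8773... → 167.88.

167.88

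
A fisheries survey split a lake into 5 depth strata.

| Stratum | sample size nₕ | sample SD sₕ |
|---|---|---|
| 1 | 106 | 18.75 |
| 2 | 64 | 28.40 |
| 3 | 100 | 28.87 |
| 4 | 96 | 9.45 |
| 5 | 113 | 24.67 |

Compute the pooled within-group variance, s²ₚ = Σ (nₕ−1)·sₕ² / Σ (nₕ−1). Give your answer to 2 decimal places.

520.86

1: (106−1)·18.75² = 105·351.5625 = 36914.0625
2: (64−1)·28.40² = 63·806.56 = 50813.28
3: (100−1)·28.87² = 99·833.4769 = 82514.2131
4: (96−1)·9.45² = 95·89.3025 = 8483.7375
5: (113−1)·24.67² = 112·608.6089 = 68164.1968
Numerator = 246889.4899; denominator = Σ(nₕ−1) = 474.
s²ₚ = 246889.4899/474 = 520.8639... → 520.86.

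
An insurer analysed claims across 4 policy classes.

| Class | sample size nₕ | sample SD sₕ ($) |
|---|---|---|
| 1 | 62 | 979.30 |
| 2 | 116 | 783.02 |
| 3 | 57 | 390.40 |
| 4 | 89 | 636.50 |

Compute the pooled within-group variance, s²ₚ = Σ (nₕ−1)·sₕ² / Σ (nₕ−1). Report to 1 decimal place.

541238.4

Degrees of freedom: 61 + 115 + 56 + 88 = 320.
Σ(nₕ−1)sₕ² = 61·959028.49 + 115·613120.3204 + 56·152412.16 + 88·405132.25 = 173196293.696.
s²ₚ = 173196293.696 / 320 = 541238.418... → 541238.4.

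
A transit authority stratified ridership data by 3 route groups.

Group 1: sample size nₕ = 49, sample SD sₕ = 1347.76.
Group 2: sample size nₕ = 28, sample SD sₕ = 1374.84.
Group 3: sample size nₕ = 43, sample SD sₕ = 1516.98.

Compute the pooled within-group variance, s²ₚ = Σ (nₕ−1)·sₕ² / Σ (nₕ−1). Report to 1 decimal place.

2007491.6

Degrees of freedom: 48 + 27 + 42 = 117.
Σ(nₕ−1)sₕ² = 48·1816457.0176 + 27·1890185.0256 + 42·2301228.3204 = 234876521.9928.
s²ₚ = 234876521.9928 / 117 = 2007491.641... → 2007491.6.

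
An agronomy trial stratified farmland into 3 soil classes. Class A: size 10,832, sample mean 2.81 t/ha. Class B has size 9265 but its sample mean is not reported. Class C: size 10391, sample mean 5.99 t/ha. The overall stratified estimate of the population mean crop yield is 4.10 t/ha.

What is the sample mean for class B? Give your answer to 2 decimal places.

Σ Nₕx̄ₕ = N·μ, so 9265·x̄_B = 30488·4.10 − (10832·2.81 + 10391·5.99).
= 125000.8 − 92680.01 = 32320.79.
x̄_B = 32320.79 / 9265 = 3.4885... → 3.49.

3.49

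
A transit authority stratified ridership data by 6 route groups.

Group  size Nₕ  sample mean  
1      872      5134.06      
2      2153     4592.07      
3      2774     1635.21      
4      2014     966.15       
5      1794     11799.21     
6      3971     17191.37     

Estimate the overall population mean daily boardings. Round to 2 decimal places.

8121.98

x̄_st = (Σ Nₕx̄ₕ) / (Σ Nₕ) = (872·5134.06 + 2153·4592.07 + 2774·1635.21 + 2014·966.15 + 1794·11799.21 + 3971·17191.37) / 13578
= 110280238.68 / 13578 = 8121.9796... → 8121.98.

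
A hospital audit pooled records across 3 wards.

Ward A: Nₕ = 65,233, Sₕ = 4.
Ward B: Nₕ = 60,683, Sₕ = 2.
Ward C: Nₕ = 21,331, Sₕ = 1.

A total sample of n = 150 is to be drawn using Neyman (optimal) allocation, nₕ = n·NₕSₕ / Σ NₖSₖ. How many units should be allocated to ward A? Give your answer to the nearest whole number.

A: NₕSₕ = 65233·4 = 260932
B: NₕSₕ = 60683·2 = 121366
C: NₕSₕ = 21331·1 = 21331
Σ NₕSₕ = 403629.
n_A = 150·260932/403629 = 96.970... → 97.

97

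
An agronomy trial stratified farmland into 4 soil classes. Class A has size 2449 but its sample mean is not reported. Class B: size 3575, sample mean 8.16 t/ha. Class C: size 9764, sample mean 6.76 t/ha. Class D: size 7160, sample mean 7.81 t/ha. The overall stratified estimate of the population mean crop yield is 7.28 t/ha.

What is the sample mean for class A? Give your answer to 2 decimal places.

Σ Nₕx̄ₕ = N·μ, so 2449·x̄_A = 22948·7.28 − (3575·8.16 + 9764·6.76 + 7160·7.81).
= 167061.44 − 151096.24 = 15965.2.
x̄_A = 15965.2 / 2449 = 6.5191... → 6.52.

6.52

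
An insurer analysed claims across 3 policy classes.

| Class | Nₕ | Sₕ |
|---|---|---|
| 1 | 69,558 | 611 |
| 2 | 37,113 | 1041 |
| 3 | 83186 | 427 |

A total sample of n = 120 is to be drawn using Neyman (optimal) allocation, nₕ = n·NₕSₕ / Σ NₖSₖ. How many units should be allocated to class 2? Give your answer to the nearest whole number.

40

1: NₕSₕ = 69558·611 = 42499938
2: NₕSₕ = 37113·1041 = 38634633
3: NₕSₕ = 83186·427 = 35520422
Σ NₕSₕ = 116654993.
n_2 = 120·38634633/116654993 = 39.742... → 40.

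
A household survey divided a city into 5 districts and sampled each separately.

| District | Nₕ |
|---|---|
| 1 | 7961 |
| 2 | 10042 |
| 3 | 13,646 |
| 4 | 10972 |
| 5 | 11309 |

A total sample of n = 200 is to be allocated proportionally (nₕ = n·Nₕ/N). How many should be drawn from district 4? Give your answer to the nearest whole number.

41

N = 7961 + 10042 + 13646 + 10972 + 11309 = 53930.
n_4 = 200·10972/53930 = 40.690... → 41.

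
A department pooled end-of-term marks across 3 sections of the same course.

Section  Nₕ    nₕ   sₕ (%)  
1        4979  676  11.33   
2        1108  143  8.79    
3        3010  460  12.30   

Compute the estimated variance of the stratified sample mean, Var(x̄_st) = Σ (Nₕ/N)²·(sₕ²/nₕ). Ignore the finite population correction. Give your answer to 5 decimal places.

N = 9097; Wₕ = Nₕ/N.
section 1: (4979/9097)²·11.33²/676 = 0.05688542
section 2: (1108/9097)²·8.79²/143 = 0.00801539
section 3: (3010/9097)²·12.30²/460 = 0.03600717
Sum = 0.10090799 → 0.10091.

0.10091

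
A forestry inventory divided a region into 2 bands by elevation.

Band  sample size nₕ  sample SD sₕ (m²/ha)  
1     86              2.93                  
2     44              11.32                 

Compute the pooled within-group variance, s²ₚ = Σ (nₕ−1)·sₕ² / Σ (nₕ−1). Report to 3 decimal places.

48.749

1: (86−1)·2.93² = 85·8.5849 = 729.7165
2: (44−1)·11.32² = 43·128.1424 = 5510.1232
Numerator = 6239.8397; denominator = Σ(nₕ−1) = 128.
s²ₚ = 6239.8397/128 = 48.74875... → 48.749.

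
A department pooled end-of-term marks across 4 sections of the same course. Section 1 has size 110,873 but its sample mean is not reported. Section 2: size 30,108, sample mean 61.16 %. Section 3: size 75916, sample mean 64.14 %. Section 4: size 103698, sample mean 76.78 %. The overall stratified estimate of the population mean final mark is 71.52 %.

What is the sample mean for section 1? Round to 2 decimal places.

74.47

Σ Nₕx̄ₕ = N·μ, so 110873·x̄_1 = 320595·71.52 − (30108·61.16 + 75916·64.14 + 103698·76.78).
= 22928954.4 − 14672589.96 = 8256364.44.
x̄_1 = 8256364.44 / 110873 = 74.4669... → 74.47.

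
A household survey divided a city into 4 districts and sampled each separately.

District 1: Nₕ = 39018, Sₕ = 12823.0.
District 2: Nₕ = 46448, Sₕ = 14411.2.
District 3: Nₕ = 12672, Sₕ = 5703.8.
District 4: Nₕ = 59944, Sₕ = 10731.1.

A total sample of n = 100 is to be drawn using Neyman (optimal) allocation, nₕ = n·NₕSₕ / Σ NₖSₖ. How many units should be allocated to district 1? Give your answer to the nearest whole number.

Σ NₕSₕ = 39018·12823.0 + 46448·14411.2 + 12672·5703.8 + 59944·10731.1 = 1885242843.6.
Share for 1: 500327814/1885242843.6 = 0.26539.
n_1 = 100 × 0.26539 = 26.539... → 27.

27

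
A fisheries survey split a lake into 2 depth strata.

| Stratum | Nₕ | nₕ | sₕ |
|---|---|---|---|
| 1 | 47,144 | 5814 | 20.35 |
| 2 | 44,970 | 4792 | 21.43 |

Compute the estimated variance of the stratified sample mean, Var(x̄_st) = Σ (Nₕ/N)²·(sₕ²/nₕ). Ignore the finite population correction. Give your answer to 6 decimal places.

N = 92114; Wₕ = Nₕ/N.
stratum 1: (47144/92114)²·20.35²/5814 = 0.018657583
stratum 2: (44970/92114)²·21.43²/4792 = 0.022841363
Sum = 0.041498946 → 0.041499.

0.041499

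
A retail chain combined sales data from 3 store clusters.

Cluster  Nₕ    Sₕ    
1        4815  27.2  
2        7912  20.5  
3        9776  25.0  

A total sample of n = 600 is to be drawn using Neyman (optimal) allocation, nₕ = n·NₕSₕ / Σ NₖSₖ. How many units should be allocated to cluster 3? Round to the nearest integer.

273

1: NₕSₕ = 4815·27.2 = 130968
2: NₕSₕ = 7912·20.5 = 162196
3: NₕSₕ = 9776·25.0 = 244400
Σ NₕSₕ = 537564.
n_3 = 600·244400/537564 = 272.786... → 273.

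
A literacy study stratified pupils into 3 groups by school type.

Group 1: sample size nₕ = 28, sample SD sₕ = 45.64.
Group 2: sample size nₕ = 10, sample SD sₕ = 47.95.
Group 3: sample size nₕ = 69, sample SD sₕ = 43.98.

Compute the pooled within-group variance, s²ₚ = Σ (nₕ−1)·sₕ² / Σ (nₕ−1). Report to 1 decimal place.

2004.4

1: (28−1)·45.64² = 27·2083.0096 = 56241.2592
2: (10−1)·47.95² = 9·2299.2025 = 20692.8225
3: (69−1)·43.98² = 68·1934.2404 = 131528.3472
Numerator = 208462.4289; denominator = Σ(nₕ−1) = 104.
s²ₚ = 208462.4289/104 = 2004.446... → 2004.4.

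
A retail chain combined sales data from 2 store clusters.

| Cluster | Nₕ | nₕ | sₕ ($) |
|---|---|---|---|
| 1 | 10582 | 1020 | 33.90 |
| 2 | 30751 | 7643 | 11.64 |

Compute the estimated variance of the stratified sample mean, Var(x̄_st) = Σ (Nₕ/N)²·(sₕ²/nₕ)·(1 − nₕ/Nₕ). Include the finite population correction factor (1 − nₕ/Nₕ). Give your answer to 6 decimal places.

0.074104

N = 41333; Wₕ = Nₕ/N.
cluster 1: (10582/41333)²·33.90²/1020·(1 − 1020/10582) = 0.066730114
cluster 2: (30751/41333)²·11.64²/7643·(1 − 7643/30751) = 0.007373435
Sum = 0.074103549 → 0.074104.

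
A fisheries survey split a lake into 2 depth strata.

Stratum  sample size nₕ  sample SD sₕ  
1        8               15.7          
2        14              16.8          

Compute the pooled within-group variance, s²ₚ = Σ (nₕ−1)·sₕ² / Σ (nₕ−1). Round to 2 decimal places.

269.73

1: (8−1)·15.7² = 7·246.49 = 1725.43
2: (14−1)·16.8² = 13·282.24 = 3669.12
Numerator = 5394.55; denominator = Σ(nₕ−1) = 20.
s²ₚ = 5394.55/20 = 269.7275 → 269.73.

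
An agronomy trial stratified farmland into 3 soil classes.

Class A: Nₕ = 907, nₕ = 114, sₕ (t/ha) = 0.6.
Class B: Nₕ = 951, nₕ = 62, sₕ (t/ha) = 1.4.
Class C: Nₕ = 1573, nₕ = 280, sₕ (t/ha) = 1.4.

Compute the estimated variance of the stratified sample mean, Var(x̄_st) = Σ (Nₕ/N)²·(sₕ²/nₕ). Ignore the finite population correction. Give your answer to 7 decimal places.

0.0041208

N = 3431; Wₕ = Nₕ/N.
class A: (907/3431)²·0.6²/114 = 0.0002206840
class B: (951/3431)²·1.4²/62 = 0.0024287565
class C: (1573/3431)²·1.4²/280 = 0.0014713434
Sum = 0.0041207839 → 0.0041208.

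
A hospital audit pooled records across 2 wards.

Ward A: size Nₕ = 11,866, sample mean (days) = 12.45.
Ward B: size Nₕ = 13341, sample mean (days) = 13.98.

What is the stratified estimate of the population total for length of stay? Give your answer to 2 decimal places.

334238.88

A: 11866·12.45 = 147731.7
B: 13341·13.98 = 186507.18
τ̂ = Σ Nₕx̄ₕ = 334238.88.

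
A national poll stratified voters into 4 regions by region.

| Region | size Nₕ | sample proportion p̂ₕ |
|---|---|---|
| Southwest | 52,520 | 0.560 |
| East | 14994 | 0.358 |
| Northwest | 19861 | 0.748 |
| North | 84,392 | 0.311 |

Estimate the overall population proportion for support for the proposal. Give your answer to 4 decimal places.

0.4418

N = 52520 + 14994 + 19861 + 84392 = 171767.
Overall proportion = Σ (Nₕ/N)·p̂ₕ.
Σ Nₕp̂ₕ = 29411.2 + 5367.852 + 14856.028 + 26245.912 = 75880.992.
75880.992 / 171767 = 0.441767... → 0.4418.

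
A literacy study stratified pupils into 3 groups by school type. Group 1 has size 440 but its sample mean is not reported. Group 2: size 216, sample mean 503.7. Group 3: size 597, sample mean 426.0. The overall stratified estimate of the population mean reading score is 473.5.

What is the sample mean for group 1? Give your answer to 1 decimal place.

Σ Nₕx̄ₕ = N·μ, so 440·x̄_1 = 1253·473.5 − (216·503.7 + 597·426.0).
= 593295.5 − 363121.2 = 230174.3.
x̄_1 = 230174.3 / 440 = 523.123... → 523.1.

523.1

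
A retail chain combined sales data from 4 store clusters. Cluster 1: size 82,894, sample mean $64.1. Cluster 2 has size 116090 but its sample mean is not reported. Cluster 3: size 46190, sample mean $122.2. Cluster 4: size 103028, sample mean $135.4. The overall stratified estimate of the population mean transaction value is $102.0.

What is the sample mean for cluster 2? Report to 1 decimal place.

N = 82894 + 116090 + 46190 + 103028 = 348202.
Overall total = μ·N = 102.0·348202 = 35516604.
Subtract the known strata: 82894·64.1 + 46190·122.2 + 103028·135.4 = 24907914.6.
Remaining total for cluster 2: 35516604 − 24907914.6 = 10608689.4.
Divide by its size: 10608689.4 / 116090 = 91.383... → 91.4.

91.4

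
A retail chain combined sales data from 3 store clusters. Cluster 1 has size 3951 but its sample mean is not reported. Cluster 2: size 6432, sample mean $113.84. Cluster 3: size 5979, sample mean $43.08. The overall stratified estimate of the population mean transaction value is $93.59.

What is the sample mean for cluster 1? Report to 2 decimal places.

137.06

N = 3951 + 6432 + 5979 = 16362.
Overall total = μ·N = 93.59·16362 = 1531319.58.
Subtract the known strata: 6432·113.84 + 5979·43.08 = 989794.2.
Remaining total for cluster 1: 1531319.58 − 989794.2 = 541525.38.
Divide by its size: 541525.38 / 3951 = 137.0603... → 137.06.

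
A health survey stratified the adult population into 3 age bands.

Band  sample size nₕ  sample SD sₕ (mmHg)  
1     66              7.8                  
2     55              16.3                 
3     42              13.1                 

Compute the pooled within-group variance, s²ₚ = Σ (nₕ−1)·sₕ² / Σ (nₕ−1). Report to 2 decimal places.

158.36

1: (66−1)·7.8² = 65·60.84 = 3954.6
2: (55−1)·16.3² = 54·265.69 = 14347.26
3: (42−1)·13.1² = 41·171.61 = 7036.01
Numerator = 25337.87; denominator = Σ(nₕ−1) = 160.
s²ₚ = 25337.87/160 = 158.3617... → 158.36.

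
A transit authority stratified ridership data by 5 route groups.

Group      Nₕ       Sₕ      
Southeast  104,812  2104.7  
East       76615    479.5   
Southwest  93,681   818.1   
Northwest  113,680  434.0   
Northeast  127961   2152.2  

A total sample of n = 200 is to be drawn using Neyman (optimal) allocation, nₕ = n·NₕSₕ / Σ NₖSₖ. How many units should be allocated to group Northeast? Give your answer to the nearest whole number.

Southeast: NₕSₕ = 104812·2104.7 = 220597816.4
East: NₕSₕ = 76615·479.5 = 36736892.5
Southwest: NₕSₕ = 93681·818.1 = 76640426.1
Northwest: NₕSₕ = 113680·434.0 = 49337120
Northeast: NₕSₕ = 127961·2152.2 = 275397664.2
Σ NₕSₕ = 658709919.2.
n_Northeast = 200·275397664.2/658709919.2 = 83.617... → 84.

84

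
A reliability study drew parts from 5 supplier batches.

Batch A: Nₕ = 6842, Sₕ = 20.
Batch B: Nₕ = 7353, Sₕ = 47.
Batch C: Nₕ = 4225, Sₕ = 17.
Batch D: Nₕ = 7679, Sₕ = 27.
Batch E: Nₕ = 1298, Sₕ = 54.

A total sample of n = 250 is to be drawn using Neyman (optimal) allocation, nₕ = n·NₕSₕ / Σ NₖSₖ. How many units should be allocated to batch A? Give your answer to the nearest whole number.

41

Σ NₕSₕ = 6842·20 + 7353·47 + 4225·17 + 7679·27 + 1298·54 = 831681.
Share for A: 136840/831681 = 0.16453.
n_A = 250 × 0.16453 = 41.134... → 41.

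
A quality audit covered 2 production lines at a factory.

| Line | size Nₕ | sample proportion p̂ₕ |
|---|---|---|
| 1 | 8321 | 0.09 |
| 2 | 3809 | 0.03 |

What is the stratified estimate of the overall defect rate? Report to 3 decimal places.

N = 8321 + 3809 = 12130.
Overall proportion = Σ (Nₕ/N)·p̂ₕ.
Σ Nₕp̂ₕ = 748.89 + 114.27 = 863.16.
863.16 / 12130 = 0.07116... → 0.071.

0.071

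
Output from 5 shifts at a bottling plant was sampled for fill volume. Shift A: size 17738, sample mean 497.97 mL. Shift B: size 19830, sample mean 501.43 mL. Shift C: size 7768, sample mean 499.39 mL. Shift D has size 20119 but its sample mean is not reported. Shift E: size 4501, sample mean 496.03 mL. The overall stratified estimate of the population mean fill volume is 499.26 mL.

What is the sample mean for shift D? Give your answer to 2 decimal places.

498.93

N = 17738 + 19830 + 7768 + 20119 + 4501 = 69956.
Overall total = μ·N = 499.26·69956 = 34926232.56.
Subtract the known strata: 17738·497.97 + 19830·501.43 + 7768·499.39 + 4501·496.03 = 24888241.31.
Remaining total for shift D: 34926232.56 − 24888241.31 = 10037991.25.
Divide by its size: 10037991.25 / 20119 = 498.9309... → 498.93.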